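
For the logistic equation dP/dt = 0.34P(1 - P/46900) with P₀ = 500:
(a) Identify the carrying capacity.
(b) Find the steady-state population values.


Logistic ODE dP/dt = 0.34P(1 - P/46900) has equilibria where dP/dt = 0, i.e. P = 0 or P = 46900.
The coefficient (1 - P/K) = 0 when P = K, identifying K = 46900 as the carrying capacity.
(a) K = 46900; (b) equilibria P = 0 and P = 46900.


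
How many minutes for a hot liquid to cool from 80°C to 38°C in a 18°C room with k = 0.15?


From T(t) = T_a + (T₀ - T_a)e^(-kt), set T(t) = 38:
(38 - 18) / (80 - 18) = e^(-0.15t), so t = -ln(0.323)/0.15 ≈ 7.5 minutes.


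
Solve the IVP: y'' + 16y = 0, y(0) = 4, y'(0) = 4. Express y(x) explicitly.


Characteristic roots of r² + 16 = 0 are ±4i, so y = C₁cos(4x) + C₂sin(4x).
Apply y(0) = 4: C₁ = 4. Differentiate and apply y'(0) = 4: 4·C₂ = 4, so C₂ = 1.
Particular solution: y = 4cos(4x) + sin(4x).


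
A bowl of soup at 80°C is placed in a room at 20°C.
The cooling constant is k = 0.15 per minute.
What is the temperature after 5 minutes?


Newton's law: dT/dt = -k(T - T_a) has solution T(t) = T_a + (T₀ - T_a)e^(-kt).
Plug in T_a = 20, T₀ = 80, k = 0.15, t = 5: T(5) = 20 + (60)e^(-0.75) ≈ 48.3°C.


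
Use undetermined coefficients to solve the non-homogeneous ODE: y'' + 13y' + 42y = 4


Characteristic roots of r² + 13r + 42 = 0 are -7, -6.
y_h = C₁e^(-7x) + C₂e^(-6x).
Constant forcing; try y_p = A. Then 42A = 4 ⇒ A = 2/21.
General solution: y = C₁e^(-7x) + C₂e^(-6x) + 2/21.


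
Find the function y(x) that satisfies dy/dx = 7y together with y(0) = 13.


General solution of y' = 7y is y = Ce^(7x).
Apply y(0) = 13: C = 13.
Particular solution: y = 13e^(7x).


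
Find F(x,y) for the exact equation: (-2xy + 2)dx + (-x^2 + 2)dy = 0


Check exactness: ∂M/∂y = -2x and ∂N/∂x = -2x; equal, so the equation is exact.
Integrate M with respect to x (treating y as constant): ∫M dx = -x^2y + 2x + h(y).
Differentiate w.r.t. y and set equal to N: the x-dependent terms already match, leaving h'(y) = 2. Integrate: h(y) = 2y.
So F(x,y) = -x^2y + 2x + 2y.
General solution: -x^2y + 2x + 2y = C.


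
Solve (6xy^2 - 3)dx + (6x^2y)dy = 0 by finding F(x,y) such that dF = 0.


Check exactness: ∂M/∂y = 12xy and ∂N/∂x = 12xy; equal, so the equation is exact.
Integrate M with respect to x (treating y as constant): ∫M dx = 3x^2y^2 - 3x + h(y).
Differentiate w.r.t. y and set equal to N: all terms match, so h'(y) = 0 and h is a constant absorbed into C.
General solution: 3x^2y^2 - 3x = C.


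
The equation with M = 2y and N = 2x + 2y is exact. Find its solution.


Check exactness: ∂M/∂y = 2 and ∂N/∂x = 2; equal, so the equation is exact.
Integrate M with respect to x (treating y as constant): ∫M dx = 2xy + h(y).
Differentiate w.r.t. y and set equal to N: the x-dependent terms already match, leaving h'(y) = 2y. Integrate: h(y) = y^2.
So F(x,y) = 2xy + y^2.
General solution: 2xy + y^2 = C.


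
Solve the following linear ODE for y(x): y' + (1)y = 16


P(x) = 1, Q(x) = 16; integrating factor μ = e^(x).
(μ y)' = 16e^(x) ⇒ μ y = 16e^(x) + C.
Divide by μ: y = 16 + Ce^(-x).


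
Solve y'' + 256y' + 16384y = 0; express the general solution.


Characteristic equation: r² + 256r + 16384 = 0, i.e. (r + 128)² = 0.
Repeated root r = -128; include an x factor for the second linearly independent solution.
General solution: y = (C₁ + C₂x)e^(-128x).


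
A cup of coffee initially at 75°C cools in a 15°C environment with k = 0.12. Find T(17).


Newton's law: dT/dt = -k(T - T_a) has solution T(t) = T_a + (T₀ - T_a)e^(-kt).
Plug in T_a = 15, T₀ = 75, k = 0.12, t = 17: T(17) = 15 + (60)e^(-2.04) ≈ 22.8°C.


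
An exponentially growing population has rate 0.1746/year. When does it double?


Exponential growth: P(t) = P₀ e^(0.1746t). Set P(t)/P₀ = 2: e^(0.1746t) = 2.
Solve: t = ln(2)/0.1746 ≈ 3.97 years.


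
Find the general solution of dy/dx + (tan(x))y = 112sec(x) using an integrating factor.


P(x) = tan(x) ⇒ μ = e^(∫tan(x)dx) = sec(x).
(sec(x) y)' = 112sec²(x) ⇒ sec(x) y = 112tan(x) + C.
Multiply by cos(x): y = 112sin(x) + C·cos(x).


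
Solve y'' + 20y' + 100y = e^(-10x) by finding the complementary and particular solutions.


Characteristic polynomial (r + 10)² = 0; repeated root r = -10.
y_h = (C₁ + C₂x)e^(-10x). Forcing matches the repeated root (resonance), so try y_p = Ax² e^(-10x).
Substitute and solve for A: 2A = 1, so A = 1/2.
General solution: y = (C₁ + C₂x + (1/2)x²)e^(-10x).


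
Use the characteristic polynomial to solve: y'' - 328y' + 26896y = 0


Characteristic equation: r² - 328r + 26896 = 0, i.e. (r - 164)² = 0.
Repeated root r = 164; include an x factor for the second linearly independent solution.
General solution: y = (C₁ + C₂x)e^(164x).


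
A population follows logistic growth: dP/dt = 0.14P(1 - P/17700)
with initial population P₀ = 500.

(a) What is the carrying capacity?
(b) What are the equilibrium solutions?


Logistic ODE dP/dt = 0.14P(1 - P/17700) has equilibria where dP/dt = 0, i.e. P = 0 or P = 17700.
The coefficient (1 - P/K) = 0 when P = K, identifying K = 17700 as the carrying capacity.
(a) K = 17700; (b) equilibria P = 0 and P = 17700.


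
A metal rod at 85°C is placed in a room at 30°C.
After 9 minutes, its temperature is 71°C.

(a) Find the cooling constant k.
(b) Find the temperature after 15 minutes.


Newton's law: T(t) = T_a + (T₀ - T_a)e^(-kt).
(a) Use T(9) = 71: (71 - 30)/(85 - 30) = e^(-k·9), so k = -ln(0.745)/9 ≈ 0.0326.
(b) Apply k to t = 15: T(15) = 30 + (55)e^(-0.490) ≈ 63.7°C.


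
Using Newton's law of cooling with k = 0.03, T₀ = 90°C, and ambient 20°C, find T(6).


Newton's law: dT/dt = -k(T - T_a) has solution T(t) = T_a + (T₀ - T_a)e^(-kt).
Plug in T_a = 20, T₀ = 90, k = 0.03, t = 6: T(6) = 20 + (70)e^(-0.18) ≈ 78.5°C.


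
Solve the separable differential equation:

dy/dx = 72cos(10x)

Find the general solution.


g(y) = 1, so integrate directly: y = ∫ 72cos(10x) dx = (36/5)sin(10x) + C.


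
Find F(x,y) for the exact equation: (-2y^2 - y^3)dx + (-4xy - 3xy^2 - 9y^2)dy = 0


Check exactness: ∂M/∂y = -4y - 3y^2 and ∂N/∂x = -4y - 3y^2; equal, so the equation is exact.
Integrate M with respect to x (treating y as constant): ∫M dx = -2xy^2 - xy^3 + h(y).
Differentiate w.r.t. y and set equal to N: the x-dependent terms already match, leaving h'(y) = -9y^2. Integrate: h(y) = -3y^3.
So F(x,y) = -2xy^2 - xy^3 - 3y^3.
General solution: -2xy^2 - xy^3 - 3y^3 = C.


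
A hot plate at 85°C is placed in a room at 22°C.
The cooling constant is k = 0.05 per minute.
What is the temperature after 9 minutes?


Newton's law: dT/dt = -k(T - T_a) has solution T(t) = T_a + (T₀ - T_a)e^(-kt).
Plug in T_a = 22, T₀ = 85, k = 0.05, t = 9: T(9) = 22 + (63)e^(-0.45) ≈ 62.2°C.


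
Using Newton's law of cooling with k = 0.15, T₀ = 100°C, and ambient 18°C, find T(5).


Newton's law: dT/dt = -k(T - T_a) has solution T(t) = T_a + (T₀ - T_a)e^(-kt).
Plug in T_a = 18, T₀ = 100, k = 0.15, t = 5: T(5) = 18 + (82)e^(-0.75) ≈ 56.7°C.


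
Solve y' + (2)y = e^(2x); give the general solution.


P(x) = 2 ⇒ μ = e^(2x).
(μ y)' = e^(4x) ⇒ μ y = (1/4)e^(4x) + C.
Divide by μ: y = (1/4)e^(2x) + Ce^(-2x).


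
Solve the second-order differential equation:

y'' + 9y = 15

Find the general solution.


Homogeneous part: r² + 9 = 0 ⇒ r = ±3i, so y_h = C₁cos(3x) + C₂sin(3x).
Try constant y_p = A; plug in: 9A = 15 ⇒ A = 5/3.
General solution: y = C₁cos(3x) + C₂sin(3x) + 5/3.


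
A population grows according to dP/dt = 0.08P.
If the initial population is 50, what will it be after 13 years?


The ODE dP/dt = 0.08P has solution P(t) = P(0)e^(0.08t).
Substitute P(0) = 50 and t = 13: P(13) = 50 e^(1.04) ≈ 141.


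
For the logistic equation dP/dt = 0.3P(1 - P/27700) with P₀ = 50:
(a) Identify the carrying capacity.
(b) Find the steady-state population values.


Logistic ODE dP/dt = 0.3P(1 - P/27700) has equilibria where dP/dt = 0, i.e. P = 0 or P = 27700.
The coefficient (1 - P/K) = 0 when P = K, identifying K = 27700 as the carrying capacity.
(a) K = 27700; (b) equilibria P = 0 and P = 27700.


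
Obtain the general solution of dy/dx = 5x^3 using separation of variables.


Integrate both sides with respect to x: y = ∫ 5x^3 dx = (5/4)x^4 + C.


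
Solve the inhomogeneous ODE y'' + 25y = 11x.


Homogeneous: r² + 25 = 0 ⇒ r = ±5i, y_h = C₁cos(5x) + C₂sin(5x).
Polynomial forcing; try y_p = Ax + B. Then y_p'' + 25 y_p = 25(Ax + B) = 11x, so B = 0 and A = 11/25.
General solution: y = C₁cos(5x) + C₂sin(5x) + (11/25)x.


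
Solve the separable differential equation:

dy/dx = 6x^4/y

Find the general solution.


Separate variables: y dy = 6x^4 dx.
Integrate both sides: y²/2 = (6/5)x^5 + C₀.
Multiply by 2: y² = (12/5)x^5 + C.


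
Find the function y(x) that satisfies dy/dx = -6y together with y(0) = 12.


General solution of y' = -6y is y = Ce^(-6x).
Apply y(0) = 12: C = 12.
Particular solution: y = 12e^(-6x).


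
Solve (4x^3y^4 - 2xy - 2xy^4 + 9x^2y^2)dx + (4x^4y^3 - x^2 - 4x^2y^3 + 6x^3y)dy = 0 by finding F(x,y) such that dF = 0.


Check exactness: ∂M/∂y = 16x^3y^3 - 2x - 8xy^3 + 18x^2y and ∂N/∂x = 16x^3y^3 - 2x - 8xy^3 + 18x^2y; equal, so the equation is exact.
Integrate M with respect to x (treating y as constant): ∫M dx = x^4y^4 - x^2y - x^2y^4 + 3x^3y^2 + h(y).
Differentiate w.r.t. y and set equal to N: all terms match, so h'(y) = 0 and h is a constant absorbed into C.
General solution: x^4y^4 - x^2y - x^2y^4 + 3x^3y^2 = C.


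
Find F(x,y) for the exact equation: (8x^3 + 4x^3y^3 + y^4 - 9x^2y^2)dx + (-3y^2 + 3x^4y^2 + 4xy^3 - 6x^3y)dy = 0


Check exactness: ∂M/∂y = 12x^3y^2 + 4y^3 - 18x^2y and ∂N/∂x = 12x^3y^2 + 4y^3 - 18x^2y; equal, so the equation is exact.
Integrate M with respect to x (treating y as constant): ∫M dx = 2x^4 + x^4y^3 + xy^4 - 3x^3y^2 + h(y).
Differentiate w.r.t. y and set equal to N: the x-dependent terms already match, leaving h'(y) = -3y^2. Integrate: h(y) = -y^3.
So F(x,y) = 2x^4 - y^3 + x^4y^3 + xy^4 - 3x^3y^2.
General solution: 2x^4 - y^3 + x^4y^3 + xy^4 - 3x^3y^2 = C.


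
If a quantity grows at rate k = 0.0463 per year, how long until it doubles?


Exponential growth: P(t) = P₀ e^(0.0463t). Set P(t)/P₀ = 2: e^(0.0463t) = 2.
Solve: t = ln(2)/0.0463 ≈ 14.97 years.


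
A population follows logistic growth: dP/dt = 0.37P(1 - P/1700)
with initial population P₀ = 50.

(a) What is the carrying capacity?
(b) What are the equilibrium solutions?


Logistic ODE dP/dt = 0.37P(1 - P/1700) has equilibria where dP/dt = 0, i.e. P = 0 or P = 1700.
The coefficient (1 - P/K) = 0 when P = K, identifying K = 1700 as the carrying capacity.
(a) K = 1700; (b) equilibria P = 0 and P = 1700.


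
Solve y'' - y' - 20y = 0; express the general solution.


Characteristic equation: r² - r - 20 = 0.
Factor: (r + 4)(r - 5) = 0 ⇒ r = -4, 5 (distinct real).
General solution: y = C₁e^(-4x) + C₂e^(5x).


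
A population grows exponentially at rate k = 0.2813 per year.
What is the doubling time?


Exponential growth: P(t) = P₀ e^(0.2813t). Set P(t)/P₀ = 2: e^(0.2813t) = 2.
Solve: t = ln(2)/0.2813 ≈ 2.46 years.


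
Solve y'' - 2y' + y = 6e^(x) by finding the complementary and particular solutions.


Characteristic polynomial (r - 1)² = 0; repeated root r = 1.
y_h = (C₁ + C₂x)e^(x). Forcing matches the repeated root (resonance), so try y_p = Ax² e^(x).
Substitute and solve for A: 2A = 6, so A = 3.
General solution: y = (C₁ + C₂x + 3x²)e^(x).


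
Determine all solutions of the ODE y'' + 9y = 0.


Characteristic equation: r² + 9 = 0.
Discriminant is negative; roots r = 0 ± 3i (complex conjugate pair).
General solution uses e^(α x)(C₁ cos(β x) + C₂ sin(β x)): y = C₁cos(3x) + C₂sin(3x).


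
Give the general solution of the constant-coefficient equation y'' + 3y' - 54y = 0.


Characteristic equation: r² + 3r - 54 = 0.
Factor: (r - 6)(r + 9) = 0 ⇒ r = 6, -9 (distinct real).
General solution: y = C₁e^(6x) + C₂e^(-9x).


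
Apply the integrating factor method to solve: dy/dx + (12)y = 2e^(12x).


P(x) = 12 ⇒ μ = e^(12x).
(μ y)' = 2e^(24x) ⇒ μ y = (2/24)e^(24x) + C.
Divide by μ: y = (1/12)e^(12x) + Ce^(-12x).


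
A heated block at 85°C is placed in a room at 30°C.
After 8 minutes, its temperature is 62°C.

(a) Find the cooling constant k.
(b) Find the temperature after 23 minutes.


Newton's law: T(t) = T_a + (T₀ - T_a)e^(-kt).
(a) Use T(8) = 62: (62 - 30)/(85 - 30) = e^(-k·8), so k = -ln(0.582)/8 ≈ 0.0677.
(b) Apply k to t = 23: T(23) = 30 + (55)e^(-1.557) ≈ 41.6°C.


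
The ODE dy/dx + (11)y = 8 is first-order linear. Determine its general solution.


P(x) = 11, Q(x) = 8; integrating factor μ = e^(11x).
(μ y)' = 8e^(11x) ⇒ μ y = (8/11)e^(11x) + C.
Divide by μ: y = 8/11 + Ce^(-11x).


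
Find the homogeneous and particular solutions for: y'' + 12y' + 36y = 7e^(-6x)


Characteristic polynomial (r + 6)² = 0; repeated root r = -6.
y_h = (C₁ + C₂x)e^(-6x). Forcing matches the repeated root (resonance), so try y_p = Ax² e^(-6x).
Substitute and solve for A: 2A = 7, so A = 7/2.
General solution: y = (C₁ + C₂x + (7/2)x²)e^(-6x).


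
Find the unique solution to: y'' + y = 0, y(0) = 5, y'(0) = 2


Characteristic roots of r² + 1 = 0 are ±1i, so y = C₁cos(x) + C₂sin(x).
Apply y(0) = 5: C₁ = 5. Differentiate and apply y'(0) = 2: 1·C₂ = 2, so C₂ = 2.
Particular solution: y = 5cos(x) + 2sin(x).


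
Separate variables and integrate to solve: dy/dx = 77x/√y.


Separate: √y dy = 77x dx.
Integrate: (2/3)y^(3/2) = (77/2)x² + C.


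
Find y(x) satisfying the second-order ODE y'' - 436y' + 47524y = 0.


Characteristic equation: r² - 436r + 47524 = 0, i.e. (r - 218)² = 0.
Repeated root r = 218; include an x factor for the second linearly independent solution.
General solution: y = (C₁ + C₂x)e^(218x).


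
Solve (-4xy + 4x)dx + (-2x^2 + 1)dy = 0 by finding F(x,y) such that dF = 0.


Check exactness: ∂M/∂y = -4x and ∂N/∂x = -4x; equal, so the equation is exact.
Integrate M with respect to x (treating y as constant): ∫M dx = -2x^2y + 2x^2 + h(y).
Differentiate w.r.t. y and set equal to N: the x-dependent terms already match, leaving h'(y) = 1. Integrate: h(y) = y.
So F(x,y) = -2x^2y + y + 2x^2.
General solution: -2x^2y + y + 2x^2 = C.


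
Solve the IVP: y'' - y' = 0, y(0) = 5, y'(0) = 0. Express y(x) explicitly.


Characteristic roots of r² - r = 0 are 0, 1.
General solution y = c₁ + c₂ e^(x).
Apply y(0) = 5: c₁ + c₂ = 5. Apply y'(0) = 0: 0 c₁ + 1 c₂ = 0.
Solve: c₁ = 5, c₂ = 0.
Particular solution: y = 5 + 0e^(x).


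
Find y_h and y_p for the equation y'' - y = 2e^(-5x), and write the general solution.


Characteristic roots of r² - 1 = 0 are -1, 1.
y_h = C₁e^(-x) + C₂e^(x).
Forcing exponent -5 is not a characteristic root; try y_p = Ae^(-5x).
Substitute: A·(25 + (0)·-5 + (-1)) = A·24 = 2, so A = 1/12.
General solution: y = C₁e^(-x) + C₂e^(x) + (1/12)e^(-5x).


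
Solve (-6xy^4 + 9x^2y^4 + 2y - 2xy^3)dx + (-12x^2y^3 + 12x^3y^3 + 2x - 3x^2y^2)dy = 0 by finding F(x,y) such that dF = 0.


Check exactness: ∂M/∂y = -24xy^3 + 36x^2y^3 + 2 - 6xy^2 and ∂N/∂x = -24xy^3 + 36x^2y^3 + 2 - 6xy^2; equal, so the equation is exact.
Integrate M with respect to x (treating y as constant): ∫M dx = -3x^2y^4 + 3x^3y^4 + 2xy - x^2y^3 + h(y).
Differentiate w.r.t. y and set equal to N: all terms match, so h'(y) = 0 and h is a constant absorbed into C.
General solution: -3x^2y^4 + 3x^3y^4 + 2xy - x^2y^3 = C.


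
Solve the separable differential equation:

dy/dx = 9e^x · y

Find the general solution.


Separate variables: dy/y = 9e^x dx.
Integrate: ln|y| = 9e^x + C₀.
Exponentiate: y = Ce^(9e^x).


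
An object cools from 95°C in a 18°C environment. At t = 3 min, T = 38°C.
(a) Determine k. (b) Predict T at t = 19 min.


Newton's law: T(t) = T_a + (T₀ - T_a)e^(-kt).
(a) Use T(3) = 38: (38 - 18)/(95 - 18) = e^(-k·3), so k = -ln(0.260)/3 ≈ 0.4494.
(b) Apply k to t = 19: T(19) = 18 + (77)e^(-8.538) ≈ 18.0°C.


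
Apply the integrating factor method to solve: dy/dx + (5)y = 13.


P(x) = 5, Q(x) = 13; integrating factor μ = e^(5x).
(μ y)' = 13e^(5x) ⇒ μ y = (13/5)e^(5x) + C.
Divide by μ: y = 13/5 + Ce^(-5x).


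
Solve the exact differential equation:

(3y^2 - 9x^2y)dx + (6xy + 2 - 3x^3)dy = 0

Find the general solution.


Check exactness: ∂M/∂y = 6y - 9x^2 and ∂N/∂x = 6y - 9x^2; equal, so the equation is exact.
Integrate M with respect to x (treating y as constant): ∫M dx = 3xy^2 - 3x^3y + h(y).
Differentiate w.r.t. y and set equal to N: the x-dependent terms already match, leaving h'(y) = 2. Integrate: h(y) = 2y.
So F(x,y) = 3xy^2 + 2y - 3x^3y.
General solution: 3xy^2 + 2y - 3x^3y = C.


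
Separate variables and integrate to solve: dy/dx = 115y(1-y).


Separate: dy/[y(1-y)] = 115 dx.
Partial fractions: 1/[y(1-y)] = 1/y + 1/(1-y).
Integrate: ln|y/(1-y)| = 115x + C₀.
Solve for y: y = 1/(1 + Ce^(-115x)).


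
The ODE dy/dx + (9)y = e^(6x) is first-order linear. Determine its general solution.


P(x) = 9 ⇒ μ = e^(9x).
(μ y)' = e^(15x) ⇒ μ y = e^(15x)/15 + C.
Divide by μ: y = (1/15)e^(6x) + Ce^(-9x).


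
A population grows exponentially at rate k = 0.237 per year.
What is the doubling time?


Exponential growth: P(t) = P₀ e^(0.237t). Set P(t)/P₀ = 2: e^(0.237t) = 2.
Solve: t = ln(2)/0.237 ≈ 2.92 years.


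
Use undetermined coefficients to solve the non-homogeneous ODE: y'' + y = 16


Homogeneous part: r² + 1 = 0 ⇒ r = ±1i, so y_h = C₁cos(x) + C₂sin(x).
Try constant y_p = A; plug in: 1A = 16 ⇒ A = 16.
General solution: y = C₁cos(x) + C₂sin(x) + 16.


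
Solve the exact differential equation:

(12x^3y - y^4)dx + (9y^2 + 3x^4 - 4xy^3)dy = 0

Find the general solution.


Check exactness: ∂M/∂y = 12x^3 - 4y^3 and ∂N/∂x = 12x^3 - 4y^3; equal, so the equation is exact.
Integrate M with respect to x (treating y as constant): ∫M dx = 3x^4y - xy^4 + h(y).
Differentiate w.r.t. y and set equal to N: the x-dependent terms already match, leaving h'(y) = 9y^2. Integrate: h(y) = 3y^3.
So F(x,y) = 3y^3 + 3x^4y - xy^4.
General solution: 3y^3 + 3x^4y - xy^4 = C.


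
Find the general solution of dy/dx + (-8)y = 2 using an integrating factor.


P(x) = -8 ⇒ μ = e^(-8x).
(μ y)' = 2e^(-8x) ⇒ μ y = -(1/4)e^(-8x) + C.
Divide by μ: y = -1/4 + Ce^(8x).


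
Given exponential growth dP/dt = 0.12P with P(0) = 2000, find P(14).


The ODE dP/dt = 0.12P has solution P(t) = P(0)e^(0.12t).
Substitute P(0) = 2000 and t = 14: P(14) = 2000 e^(1.68) ≈ 10731.


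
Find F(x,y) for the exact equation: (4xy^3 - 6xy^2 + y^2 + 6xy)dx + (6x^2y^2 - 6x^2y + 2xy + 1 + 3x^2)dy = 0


Check exactness: ∂M/∂y = 12xy^2 - 12xy + 2y + 6x and ∂N/∂x = 12xy^2 - 12xy + 2y + 6x; equal, so the equation is exact.
Integrate M with respect to x (treating y as constant): ∫M dx = 2x^2y^3 - 3x^2y^2 + xy^2 + 3x^2y + h(y).
Differentiate w.r.t. y and set equal to N: the x-dependent terms already match, leaving h'(y) = 1. Integrate: h(y) = y.
So F(x,y) = 2x^2y^3 - 3x^2y^2 + xy^2 + y + 3x^2y.
General solution: 2x^2y^3 - 3x^2y^2 + xy^2 + y + 3x^2y = C.


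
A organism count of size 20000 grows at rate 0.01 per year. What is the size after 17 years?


The ODE dP/dt = 0.01P has solution P(t) = P(0)e^(0.01t).
Substitute P(0) = 20000 and t = 17: P(17) = 20000 e^(0.17) ≈ 23706.


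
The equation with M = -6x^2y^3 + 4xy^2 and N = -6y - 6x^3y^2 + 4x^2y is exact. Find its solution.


Check exactness: ∂M/∂y = -18x^2y^2 + 8xy and ∂N/∂x = -18x^2y^2 + 8xy; equal, so the equation is exact.
Integrate M with respect to x (treating y as constant): ∫M dx = -2x^3y^3 + 2x^2y^2 + h(y).
Differentiate w.r.t. y and set equal to N: the x-dependent terms already match, leaving h'(y) = -6y. Integrate: h(y) = -3y^2.
So F(x,y) = -3y^2 - 2x^3y^3 + 2x^2y^2.
General solution: -3y^2 - 2x^3y^3 + 2x^2y^2 = C.


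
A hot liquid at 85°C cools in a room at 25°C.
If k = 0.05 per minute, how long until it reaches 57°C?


From T(t) = T_a + (T₀ - T_a)e^(-kt), set T(t) = 57:
(57 - 25) / (85 - 25) = e^(-0.05t), so t = -ln(0.533)/0.05 ≈ 12.6 minutes.


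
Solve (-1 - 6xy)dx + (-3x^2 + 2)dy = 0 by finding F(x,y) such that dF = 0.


Check exactness: ∂M/∂y = -6x and ∂N/∂x = -6x; equal, so the equation is exact.
Integrate M with respect to x (treating y as constant): ∫M dx = -x - 3x^2y + h(y).
Differentiate w.r.t. y and set equal to N: the x-dependent terms already match, leaving h'(y) = 2. Integrate: h(y) = 2y.
So F(x,y) = -x - 3x^2y + 2y.
General solution: -x - 3x^2y + 2y = C.


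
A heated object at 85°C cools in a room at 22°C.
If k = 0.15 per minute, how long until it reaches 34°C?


From T(t) = T_a + (T₀ - T_a)e^(-kt), set T(t) = 34:
(34 - 22) / (85 - 22) = e^(-0.15t), so t = -ln(0.190)/0.15 ≈ 11.1 minutes.


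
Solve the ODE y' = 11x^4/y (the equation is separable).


Separate variables: y dy = 11x^4 dx.
Integrate both sides: y²/2 = (11/5)x^5 + C₀.
Multiply by 2: y² = (22/5)x^5 + C.


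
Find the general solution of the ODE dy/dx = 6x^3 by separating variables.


Integrate both sides with respect to x: y = ∫ 6x^3 dx = (3/2)x^4 + C.


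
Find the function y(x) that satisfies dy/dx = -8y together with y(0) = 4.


General solution of y' = -8y is y = Ce^(-8x).
Apply y(0) = 4: C = 4.
Particular solution: y = 4e^(-8x).


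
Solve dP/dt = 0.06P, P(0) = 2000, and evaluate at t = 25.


The ODE dP/dt = 0.06P has solution P(t) = P(0)e^(0.06t).
Substitute P(0) = 2000 and t = 25: P(25) = 2000 e^(1.50) ≈ 8963.


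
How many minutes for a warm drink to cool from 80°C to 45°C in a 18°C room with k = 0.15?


From T(t) = T_a + (T₀ - T_a)e^(-kt), set T(t) = 45:
(45 - 18) / (80 - 18) = e^(-0.15t), so t = -ln(0.435)/0.15 ≈ 5.5 minutes.


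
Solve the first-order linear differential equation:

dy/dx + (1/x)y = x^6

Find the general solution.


P(x) = 1/x ⇒ μ = x^1.
(x^1 y)' = x^7 ⇒ x^1 y = x^8/(8) + C.
Solve for y: y = (1/8)x^7 + C/x^1.


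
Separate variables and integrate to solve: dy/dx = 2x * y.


Separate variables: dy/y = 2x dx.
Integrate: ln|y| = x^2 + C₀.
Exponentiate: y = Ce^(x^2).


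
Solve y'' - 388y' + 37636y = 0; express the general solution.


Characteristic equation: r² - 388r + 37636 = 0, i.e. (r - 194)² = 0.
Repeated root r = 194; include an x factor for the second linearly independent solution.
General solution: y = (C₁ + C₂x)e^(194x).


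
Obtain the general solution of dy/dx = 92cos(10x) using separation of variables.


g(y) = 1, so integrate directly: y = ∫ 92cos(10x) dx = (46/5)sin(10x) + C.


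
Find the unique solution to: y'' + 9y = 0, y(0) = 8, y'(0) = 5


Characteristic roots of r² + 9 = 0 are ±3i, so y = C₁cos(3x) + C₂sin(3x).
Apply y(0) = 8: C₁ = 8. Differentiate and apply y'(0) = 5: 3·C₂ = 5, so C₂ = 5/3.
Particular solution: y = 8cos(3x) + (5/3)sin(3x).


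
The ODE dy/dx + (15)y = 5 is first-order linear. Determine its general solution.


P(x) = 15, Q(x) = 5; integrating factor μ = e^(15x).
(μ y)' = 5e^(15x) ⇒ μ y = (1/3)e^(15x) + C.
Divide by μ: y = 1/3 + Ce^(-15x).


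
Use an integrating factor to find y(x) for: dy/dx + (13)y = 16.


P(x) = 13, Q(x) = 16; integrating factor μ = e^(13x).
(μ y)' = 16e^(13x) ⇒ μ y = (16/13)e^(13x) + C.
Divide by μ: y = 16/13 + Ce^(-13x).


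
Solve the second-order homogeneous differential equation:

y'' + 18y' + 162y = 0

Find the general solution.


Characteristic equation: r² + 18r + 162 = 0.
Discriminant is negative; roots r = -9 ± 9i (complex conjugate pair).
General solution uses e^(α x)(C₁ cos(β x) + C₂ sin(β x)): y = e^(-9x)(C₁cos(9x) + C₂sin(9x)).


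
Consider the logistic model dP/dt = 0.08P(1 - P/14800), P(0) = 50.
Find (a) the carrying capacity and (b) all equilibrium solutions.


Logistic ODE dP/dt = 0.08P(1 - P/14800) has equilibria where dP/dt = 0, i.e. P = 0 or P = 14800.
The coefficient (1 - P/K) = 0 when P = K, identifying K = 14800 as the carrying capacity.
(a) K = 14800; (b) equilibria P = 0 and P = 14800.


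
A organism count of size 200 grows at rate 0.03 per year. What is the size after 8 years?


The ODE dP/dt = 0.03P has solution P(t) = P(0)e^(0.03t).
Substitute P(0) = 200 and t = 8: P(8) = 200 e^(0.24) ≈ 254.


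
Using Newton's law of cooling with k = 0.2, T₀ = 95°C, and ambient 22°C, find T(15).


Newton's law: dT/dt = -k(T - T_a) has solution T(t) = T_a + (T₀ - T_a)e^(-kt).
Plug in T_a = 22, T₀ = 95, k = 0.2, t = 15: T(15) = 22 + (73)e^(-3.00) ≈ 25.6°C.


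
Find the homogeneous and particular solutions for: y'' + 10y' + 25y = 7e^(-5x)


Characteristic polynomial (r + 5)² = 0; repeated root r = -5.
y_h = (C₁ + C₂x)e^(-5x). Forcing matches the repeated root (resonance), so try y_p = Ax² e^(-5x).
Substitute and solve for A: 2A = 7, so A = 7/2.
General solution: y = (C₁ + C₂x + (7/2)x²)e^(-5x).


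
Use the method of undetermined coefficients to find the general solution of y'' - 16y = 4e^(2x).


Characteristic roots of r² - 16 = 0 are -4, 4.
y_h = C₁e^(-4x) + C₂e^(4x).
Forcing exponent 2 is not a characteristic root; try y_p = Ae^(2x).
Substitute: A·(4 + (0)·2 + (-16)) = A·-12 = 4, so A = -1/3.
General solution: y = C₁e^(-4x) + C₂e^(4x) - (1/3)e^(2x).


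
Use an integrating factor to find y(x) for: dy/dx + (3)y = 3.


P(x) = 3, Q(x) = 3; integrating factor μ = e^(3x).
(μ y)' = 3e^(3x) ⇒ μ y = e^(3x) + C.
Divide by μ: y = 1 + Ce^(-3x).


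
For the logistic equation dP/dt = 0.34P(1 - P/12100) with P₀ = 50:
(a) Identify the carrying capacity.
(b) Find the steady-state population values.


Logistic ODE dP/dt = 0.34P(1 - P/12100) has equilibria where dP/dt = 0, i.e. P = 0 or P = 12100.
The coefficient (1 - P/K) = 0 when P = K, identifying K = 12100 as the carrying capacity.
(a) K = 12100; (b) equilibria P = 0 and P = 12100.


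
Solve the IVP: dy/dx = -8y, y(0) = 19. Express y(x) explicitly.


General solution of y' = -8y is y = Ce^(-8x).
Apply y(0) = 19: C = 19.
Particular solution: y = 19e^(-8x).


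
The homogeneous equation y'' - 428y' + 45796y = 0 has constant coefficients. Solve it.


Characteristic equation: r² - 428r + 45796 = 0, i.e. (r - 214)² = 0.
Repeated root r = 214; include an x factor for the second linearly independent solution.
General solution: y = (C₁ + C₂x)e^(214x).


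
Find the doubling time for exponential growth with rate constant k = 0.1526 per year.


Exponential growth: P(t) = P₀ e^(0.1526t). Set P(t)/P₀ = 2: e^(0.1526t) = 2.
Solve: t = ln(2)/0.1526 ≈ 4.54 years.


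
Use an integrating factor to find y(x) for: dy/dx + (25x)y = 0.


P(x) = 25x ⇒ μ = e^((25/2)x²).
Q(x) = 0 so μ y is constant: y = Ce^(-(25/2)x²).


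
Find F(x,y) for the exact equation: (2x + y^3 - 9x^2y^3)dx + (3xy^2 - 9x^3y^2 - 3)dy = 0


Check exactness: ∂M/∂y = 3y^2 - 27x^2y^2 and ∂N/∂x = 3y^2 - 27x^2y^2; equal, so the equation is exact.
Integrate M with respect to x (treating y as constant): ∫M dx = x^2 + xy^3 - 3x^3y^3 + h(y).
Differentiate w.r.t. y and set equal to N: the x-dependent terms already match, leaving h'(y) = -3. Integrate: h(y) = -3y.
So F(x,y) = x^2 + xy^3 - 3x^3y^3 - 3y.
General solution: x^2 + xy^3 - 3x^3y^3 - 3y = C.


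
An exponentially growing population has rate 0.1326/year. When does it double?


Exponential growth: P(t) = P₀ e^(0.1326t). Set P(t)/P₀ = 2: e^(0.1326t) = 2.
Solve: t = ln(2)/0.1326 ≈ 5.23 years.


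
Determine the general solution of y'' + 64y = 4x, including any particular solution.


Homogeneous: r² + 64 = 0 ⇒ r = ±8i, y_h = C₁cos(8x) + C₂sin(8x).
Polynomial forcing; try y_p = Ax + B. Then y_p'' + 64 y_p = 64(Ax + B) = 4x, so B = 0 and A = 1/16.
General solution: y = C₁cos(8x) + C₂sin(8x) + (1/16)x.


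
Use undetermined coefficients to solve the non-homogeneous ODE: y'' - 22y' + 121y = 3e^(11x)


Characteristic polynomial (r - 11)² = 0; repeated root r = 11.
y_h = (C₁ + C₂x)e^(11x). Forcing matches the repeated root (resonance), so try y_p = Ax² e^(11x).
Substitute and solve for A: 2A = 3, so A = 3/2.
General solution: y = (C₁ + C₂x + (3/2)x²)e^(11x).


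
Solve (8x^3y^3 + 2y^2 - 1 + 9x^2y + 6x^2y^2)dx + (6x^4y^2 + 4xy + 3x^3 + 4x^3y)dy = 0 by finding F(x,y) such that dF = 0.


Check exactness: ∂M/∂y = 24x^3y^2 + 4y + 9x^2 + 12x^2y and ∂N/∂x = 24x^3y^2 + 4y + 9x^2 + 12x^2y; equal, so the equation is exact.
Integrate M with respect to x (treating y as constant): ∫M dx = 2x^4y^3 + 2xy^2 - x + 3x^3y + 2x^3y^2 + h(y).
Differentiate w.r.t. y and set equal to N: all terms match, so h'(y) = 0 and h is a constant absorbed into C.
General solution: 2x^4y^3 + 2xy^2 - x + 3x^3y + 2x^3y^2 = C.


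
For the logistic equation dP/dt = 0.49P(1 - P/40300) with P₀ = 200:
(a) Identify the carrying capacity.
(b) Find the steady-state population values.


Logistic ODE dP/dt = 0.49P(1 - P/40300) has equilibria where dP/dt = 0, i.e. P = 0 or P = 40300.
The coefficient (1 - P/K) = 0 when P = K, identifying K = 40300 as the carrying capacity.
(a) K = 40300; (b) equilibria P = 0 and P = 40300.


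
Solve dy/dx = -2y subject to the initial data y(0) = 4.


General solution of y' = -2y is y = Ce^(-2x).
Apply y(0) = 4: C = 4.
Particular solution: y = 4e^(-2x).


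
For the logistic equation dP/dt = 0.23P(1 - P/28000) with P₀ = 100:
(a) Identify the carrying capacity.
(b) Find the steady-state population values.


Logistic ODE dP/dt = 0.23P(1 - P/28000) has equilibria where dP/dt = 0, i.e. P = 0 or P = 28000.
The coefficient (1 - P/K) = 0 when P = K, identifying K = 28000 as the carrying capacity.
(a) K = 28000; (b) equilibria P = 0 and P = 28000.


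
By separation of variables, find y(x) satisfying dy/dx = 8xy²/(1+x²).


Separate: dy/y² = 8x/(1+x²) dx.
Integrate LHS: ∫ dy/y² = -1/y.
Integrate RHS via u = 1+x²: 4ln(1+x²) + C.
Result: -1/y = 4ln(1+x²) + C.


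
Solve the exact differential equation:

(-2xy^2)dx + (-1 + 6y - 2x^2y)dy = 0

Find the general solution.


Check exactness: ∂M/∂y = -4xy and ∂N/∂x = -4xy; equal, so the equation is exact.
Integrate M with respect to x (treating y as constant): ∫M dx = -x^2y^2 + h(y).
Differentiate w.r.t. y and set equal to N: the x-dependent terms already match, leaving h'(y) = -1 + 6y. Integrate: h(y) = -y + 3y^2.
So F(x,y) = -y + 3y^2 - x^2y^2.
General solution: -y + 3y^2 - x^2y^2 = C.


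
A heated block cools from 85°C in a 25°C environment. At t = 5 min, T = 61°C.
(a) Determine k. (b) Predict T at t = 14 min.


Newton's law: T(t) = T_a + (T₀ - T_a)e^(-kt).
(a) Use T(5) = 61: (61 - 25)/(85 - 25) = e^(-k·5), so k = -ln(0.600)/5 ≈ 0.1022.
(b) Apply k to t = 14: T(14) = 25 + (60)e^(-1.430) ≈ 39.4°C.


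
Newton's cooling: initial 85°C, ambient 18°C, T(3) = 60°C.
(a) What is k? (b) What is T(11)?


Newton's law: T(t) = T_a + (T₀ - T_a)e^(-kt).
(a) Use T(3) = 60: (60 - 18)/(85 - 18) = e^(-k·3), so k = -ln(0.627)/3 ≈ 0.1557.
(b) Apply k to t = 11: T(11) = 18 + (67)e^(-1.712) ≈ 30.1°C.


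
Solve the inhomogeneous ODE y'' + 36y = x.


Homogeneous: r² + 36 = 0 ⇒ r = ±6i, y_h = C₁cos(6x) + C₂sin(6x).
Polynomial forcing; try y_p = Ax + B. Then y_p'' + 36 y_p = 36(Ax + B) = x, so B = 0 and A = 1/36.
General solution: y = C₁cos(6x) + C₂sin(6x) + (1/36)x.


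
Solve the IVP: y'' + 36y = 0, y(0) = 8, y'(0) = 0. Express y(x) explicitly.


Characteristic roots of r² + 36 = 0 are ±6i, so y = C₁cos(6x) + C₂sin(6x).
Apply y(0) = 8: C₁ = 8. Differentiate and apply y'(0) = 0: 6·C₂ = 0, so C₂ = 0.
Particular solution: y = 8cos(6x).


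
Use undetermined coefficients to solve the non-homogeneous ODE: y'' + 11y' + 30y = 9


Characteristic roots of r² + 11r + 30 = 0 are -6, -5.
y_h = C₁e^(-6x) + C₂e^(-5x).
Constant forcing; try y_p = A. Then 30A = 9 ⇒ A = 3/10.
General solution: y = C₁e^(-6x) + C₂e^(-5x) + 3/10.


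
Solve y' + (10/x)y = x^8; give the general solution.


P(x) = 10/x ⇒ μ = x^10.
(x^10 y)' = x^18 ⇒ x^10 y = x^19/(19) + C.
Solve for y: y = (1/19)x^9 + C/x^10.


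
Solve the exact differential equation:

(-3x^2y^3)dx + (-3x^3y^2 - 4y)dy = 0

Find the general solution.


Check exactness: ∂M/∂y = -9x^2y^2 and ∂N/∂x = -9x^2y^2; equal, so the equation is exact.
Integrate M with respect to x (treating y as constant): ∫M dx = -x^3y^3 + h(y).
Differentiate w.r.t. y and set equal to N: the x-dependent terms already match, leaving h'(y) = -4y. Integrate: h(y) = -2y^2.
So F(x,y) = -x^3y^3 - 2y^2.
General solution: -x^3y^3 - 2y^2 = C.


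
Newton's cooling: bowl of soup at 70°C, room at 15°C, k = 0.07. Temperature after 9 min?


Newton's law: dT/dt = -k(T - T_a) has solution T(t) = T_a + (T₀ - T_a)e^(-kt).
Plug in T_a = 15, T₀ = 70, k = 0.07, t = 9: T(9) = 15 + (55)e^(-0.63) ≈ 44.3°C.


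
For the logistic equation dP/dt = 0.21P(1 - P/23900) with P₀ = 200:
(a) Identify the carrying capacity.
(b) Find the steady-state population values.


Logistic ODE dP/dt = 0.21P(1 - P/23900) has equilibria where dP/dt = 0, i.e. P = 0 or P = 23900.
The coefficient (1 - P/K) = 0 when P = K, identifying K = 23900 as the carrying capacity.
(a) K = 23900; (b) equilibria P = 0 and P = 23900.


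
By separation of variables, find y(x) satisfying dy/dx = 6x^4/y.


Separate variables: y dy = 6x^4 dx.
Integrate both sides: y²/2 = (6/5)x^5 + C₀.
Multiply by 2: y² = (12/5)x^5 + C.


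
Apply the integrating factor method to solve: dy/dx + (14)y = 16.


P(x) = 14, Q(x) = 16; integrating factor μ = e^(14x).
(μ y)' = 16e^(14x) ⇒ μ y = (8/7)e^(14x) + C.
Divide by μ: y = 8/7 + Ce^(-14x).


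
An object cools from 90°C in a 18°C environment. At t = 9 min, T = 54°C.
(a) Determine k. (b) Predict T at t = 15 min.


Newton's law: T(t) = T_a + (T₀ - T_a)e^(-kt).
(a) Use T(9) = 54: (54 - 18)/(90 - 18) = e^(-k·9), so k = -ln(0.500)/9 ≈ 0.0770.
(b) Apply k to t = 15: T(15) = 18 + (72)e^(-1.155) ≈ 40.7°C.


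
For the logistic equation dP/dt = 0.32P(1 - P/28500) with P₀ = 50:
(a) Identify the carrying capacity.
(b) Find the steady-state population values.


Logistic ODE dP/dt = 0.32P(1 - P/28500) has equilibria where dP/dt = 0, i.e. P = 0 or P = 28500.
The coefficient (1 - P/K) = 0 when P = K, identifying K = 28500 as the carrying capacity.
(a) K = 28500; (b) equilibria P = 0 and P = 28500.


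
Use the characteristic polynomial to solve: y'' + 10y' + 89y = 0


Characteristic equation: r² + 10r + 89 = 0.
Discriminant is negative; roots r = -5 ± 8i (complex conjugate pair).
General solution uses e^(α x)(C₁ cos(β x) + C₂ sin(β x)): y = e^(-5x)(C₁cos(8x) + C₂sin(8x)).


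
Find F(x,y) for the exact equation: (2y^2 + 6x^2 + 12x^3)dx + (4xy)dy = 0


Check exactness: ∂M/∂y = 4y and ∂N/∂x = 4y; equal, so the equation is exact.
Integrate M with respect to x (treating y as constant): ∫M dx = 2xy^2 + 2x^3 + 3x^4 + h(y).
Differentiate w.r.t. y and set equal to N: all terms match, so h'(y) = 0 and h is a constant absorbed into C.
General solution: 2xy^2 + 2x^3 + 3x^4 = C.


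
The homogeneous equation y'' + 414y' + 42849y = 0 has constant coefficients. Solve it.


Characteristic equation: r² + 414r + 42849 = 0, i.e. (r + 207)² = 0.
Repeated root r = -207; include an x factor for the second linearly independent solution.
General solution: y = (C₁ + C₂x)e^(-207x).


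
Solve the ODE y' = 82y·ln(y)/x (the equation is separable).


Separate: dy/[y ln(y)] = 82 dx/x.
Substitute u = ln(y): du/u = 82 dx/x.
Integrate: ln|ln(y)| = 82ln|x| + C₀, hence ln(y) = C·x^82.


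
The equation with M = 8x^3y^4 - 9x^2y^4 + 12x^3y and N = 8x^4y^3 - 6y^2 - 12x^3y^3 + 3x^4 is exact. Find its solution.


Check exactness: ∂M/∂y = 32x^3y^3 - 36x^2y^3 + 12x^3 and ∂N/∂x = 32x^3y^3 - 36x^2y^3 + 12x^3; equal, so the equation is exact.
Integrate M with respect to x (treating y as constant): ∫M dx = 2x^4y^4 - 3x^3y^4 + 3x^4y + h(y).
Differentiate w.r.t. y and set equal to N: the x-dependent terms already match, leaving h'(y) = -6y^2. Integrate: h(y) = -2y^3.
So F(x,y) = 2x^4y^4 - 2y^3 - 3x^3y^4 + 3x^4y.
General solution: 2x^4y^4 - 2y^3 - 3x^3y^4 + 3x^4y = C.


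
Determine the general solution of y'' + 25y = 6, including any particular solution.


Homogeneous part: r² + 25 = 0 ⇒ r = ±5i, so y_h = C₁cos(5x) + C₂sin(5x).
Try constant y_p = A; plug in: 25A = 6 ⇒ A = 6/25.
General solution: y = C₁cos(5x) + C₂sin(5x) + 6/25.


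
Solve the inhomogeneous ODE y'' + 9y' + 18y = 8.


Characteristic roots of r² + 9r + 18 = 0 are -6, -3.
y_h = C₁e^(-6x) + C₂e^(-3x).
Constant forcing; try y_p = A. Then 18A = 8 ⇒ A = 4/9.
General solution: y = C₁e^(-6x) + C₂e^(-3x) + 4/9.


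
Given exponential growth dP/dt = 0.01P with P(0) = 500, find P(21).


The ODE dP/dt = 0.01P has solution P(t) = P(0)e^(0.01t).
Substitute P(0) = 500 and t = 21: P(21) = 500 e^(0.21) ≈ 617.


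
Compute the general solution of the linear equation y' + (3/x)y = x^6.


P(x) = 3/x ⇒ μ = x^3.
(x^3 y)' = x^3·x^6 = x^9.
Integrate: x^3 y = x^10/(10) + C.
Solve for y: y = (1/10)x^7 + C/x^3.


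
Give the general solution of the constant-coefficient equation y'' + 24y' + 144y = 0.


Characteristic equation: r² + 24r + 144 = 0, i.e. (r + 12)² = 0.
Repeated root r = -12; include an x factor for the second linearly independent solution.
General solution: y = (C₁ + C₂x)e^(-12x).


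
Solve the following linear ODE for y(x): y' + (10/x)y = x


P(x) = 10/x ⇒ μ = x^10.
(x^10 y)' = x^11 ⇒ x^10 y = x^12/(12) + C.
Solve for y: y = (1/12)x^2 + C/x^10.


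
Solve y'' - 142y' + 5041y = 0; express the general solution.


Characteristic equation: r² - 142r + 5041 = 0, i.e. (r - 71)² = 0.
Repeated root r = 71; include an x factor for the second linearly independent solution.
General solution: y = (C₁ + C₂x)e^(71x).


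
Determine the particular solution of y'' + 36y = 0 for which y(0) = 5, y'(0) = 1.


Characteristic roots of r² + 36 = 0 are ±6i, so y = C₁cos(6x) + C₂sin(6x).
Apply y(0) = 5: C₁ = 5. Differentiate and apply y'(0) = 1: 6·C₂ = 1, so C₂ = 1/6.
Particular solution: y = 5cos(6x) + (1/6)sin(6x).


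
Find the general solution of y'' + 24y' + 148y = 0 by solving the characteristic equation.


Characteristic equation: r² + 24r + 148 = 0.
Discriminant is negative; roots r = -12 ± 2i (complex conjugate pair).
General solution uses e^(α x)(C₁ cos(β x) + C₂ sin(β x)): y = e^(-12x)(C₁cos(2x) + C₂sin(2x)).


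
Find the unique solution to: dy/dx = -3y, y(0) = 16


General solution of y' = -3y is y = Ce^(-3x).
Apply y(0) = 16: C = 16.
Particular solution: y = 16e^(-3x).


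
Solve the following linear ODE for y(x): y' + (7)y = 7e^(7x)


P(x) = 7 ⇒ μ = e^(7x).
(μ y)' = 7e^(14x) ⇒ μ y = (7/14)e^(14x) + C.
Divide by μ: y = (1/2)e^(7x) + Ce^(-7x).


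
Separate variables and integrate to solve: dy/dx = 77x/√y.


Separate: √y dy = 77x dx.
Integrate: (2/3)y^(3/2) = (77/2)x² + C.


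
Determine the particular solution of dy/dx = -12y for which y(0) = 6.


General solution of y' = -12y is y = Ce^(-12x).
Apply y(0) = 6: C = 6.
Particular solution: y = 6e^(-12x).


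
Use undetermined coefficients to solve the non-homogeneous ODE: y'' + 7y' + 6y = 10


Characteristic roots of r² + 7r + 6 = 0 are -1, -6.
y_h = C₁e^(-x) + C₂e^(-6x).
Constant forcing; try y_p = A. Then 6A = 10 ⇒ A = 5/3.
General solution: y = C₁e^(-x) + C₂e^(-6x) + 5/3.
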